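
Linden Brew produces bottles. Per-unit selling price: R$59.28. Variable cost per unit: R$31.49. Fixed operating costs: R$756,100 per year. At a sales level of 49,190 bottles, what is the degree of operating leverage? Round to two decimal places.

Total contribution margin = 49,190 × R$27.79 = R$1,366,990.10.
Operating income = contribution − fixed costs = R$1,366,990.10 − R$756,100 = R$610,890.10.
DOL = contribution ÷ EBIT = R$1,366,990.10 ÷ R$610,890.10 = 2.2377.

2.24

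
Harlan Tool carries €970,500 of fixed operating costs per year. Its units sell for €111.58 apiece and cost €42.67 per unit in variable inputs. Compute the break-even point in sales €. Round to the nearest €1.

€1,571,447

CM per unit = €111.58 − €42.67 = €68.91; CM ratio = €68.91 / €111.58 = 0.6176.
Break-even revenue = fixed costs × price ÷ CM = €970,500 × €111.58 ÷ €68.91 = €1,571,447.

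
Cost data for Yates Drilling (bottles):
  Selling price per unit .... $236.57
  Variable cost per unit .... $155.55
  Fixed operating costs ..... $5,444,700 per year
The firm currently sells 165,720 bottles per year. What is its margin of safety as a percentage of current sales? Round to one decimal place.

59.4%

Unit CM = price − variable cost = $236.57 − $155.55 = $81.02. Break-even units = $5,444,700 ÷ $81.02 = 67,201.93; break-even revenue = 67,201.93 × $236.57 = $15,897,959.50.
Current sales = 165,720 × $236.57 = $39,204,380.40.
Margin of safety = ($39,204,380.40 − $15,897,959.50) ÷ $39,204,380.40 = 59.4%.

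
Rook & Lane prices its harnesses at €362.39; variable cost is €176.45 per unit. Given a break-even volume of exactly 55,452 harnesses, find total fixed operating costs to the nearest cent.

€10,310,744.88

Contribution margin per unit = €362.39 − €176.45 = €185.94.
Since BE = FC / CM, FC = 55,452 × €185.94 = €10,310,744.88.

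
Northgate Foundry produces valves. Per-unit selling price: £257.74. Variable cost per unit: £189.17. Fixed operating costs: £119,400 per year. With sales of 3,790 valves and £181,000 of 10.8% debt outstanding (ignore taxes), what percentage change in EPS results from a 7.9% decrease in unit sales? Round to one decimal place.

At 3,790 units, contribution = 3,790 × £68.57 = £259,880.30.
Operating income = contribution − fixed costs = £259,880.30 − £119,400 = £140,480.30.
Interest = £19,548.00, so EBIT − I = £120,932.30.
DCL = total CM / (EBIT − I) = £259,880.30 / £120,932.30 = 2.1490.
%ΔEPS = DCL × %ΔSales = 2.1490 × -7.9% = -17.0%.

-17.0%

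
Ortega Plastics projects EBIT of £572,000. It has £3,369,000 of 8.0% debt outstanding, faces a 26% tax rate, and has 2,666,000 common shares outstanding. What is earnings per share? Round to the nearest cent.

Interest = £269,520.00, so EBT = £572,000 − £269,520.00 = £302,480.00.
After tax at 26%: net income = £302,480.00 × 0.74 = £223,835.20.
EPS = £223,835.20 ÷ 2,666,000 = £0.08.

£0.08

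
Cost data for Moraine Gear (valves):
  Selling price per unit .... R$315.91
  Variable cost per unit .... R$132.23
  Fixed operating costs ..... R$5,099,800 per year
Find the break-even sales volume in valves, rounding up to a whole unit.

27,765 valves

Unit CM = price − variable cost = R$315.91 − R$132.23 = R$183.68.
Break-even Q = R$5,099,800 / R$183.68 = 27,764.59 → 27,765 valves.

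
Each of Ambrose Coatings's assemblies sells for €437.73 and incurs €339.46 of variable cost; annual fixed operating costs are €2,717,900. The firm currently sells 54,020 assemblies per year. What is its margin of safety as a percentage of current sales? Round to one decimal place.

48.8%

Each unit contributes €437.73 − €339.46 = €98.27. Break-even units = €2,717,900 ÷ €98.27 = 27,657.47; break-even revenue = 27,657.47 × €437.73 = €12,106,506.23.
Actual sales revenue = 54,020 × €437.73 = €23,646,174.60.
Margin of safety = (€23,646,174.60 − €12,106,506.23) ÷ €23,646,174.60 = 48.8%.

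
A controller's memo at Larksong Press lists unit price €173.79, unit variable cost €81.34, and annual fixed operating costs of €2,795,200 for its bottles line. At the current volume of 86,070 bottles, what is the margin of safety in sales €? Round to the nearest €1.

Contribution margin per unit = €173.79 − €81.34 = €92.45. Break-even units = €2,795,200 ÷ €92.45 = 30,234.72; break-even revenue = 30,234.72 × €173.79 = €5,254,492.24.
Actual sales revenue = 86,070 × €173.79 = €14,958,105.30.
Margin of safety = €14,958,105.30 − €5,254,492.24 = €9,703,613.

€9,703,613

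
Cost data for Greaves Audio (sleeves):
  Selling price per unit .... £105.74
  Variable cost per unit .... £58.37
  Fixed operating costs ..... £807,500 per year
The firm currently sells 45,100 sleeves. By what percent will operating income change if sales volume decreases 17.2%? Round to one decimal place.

At 45,100 units, contribution = 45,100 × £47.37 = £2,136,387.00.
Operating income = contribution − fixed costs = £2,136,387.00 − £807,500 = £1,328,887.00.
So DOL = total CM / EBIT = £2,136,387.00 / £1,328,887.00 = 1.6077.
%ΔEBIT = DOL × %ΔSales = 1.6077 × -17.2% = -27.7%.

-27.7%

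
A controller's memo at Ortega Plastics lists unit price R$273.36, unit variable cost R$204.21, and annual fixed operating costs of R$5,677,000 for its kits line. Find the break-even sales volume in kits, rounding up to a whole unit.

82,097 kits

Each unit contributes R$273.36 − R$204.21 = R$69.15.
Break-even volume = fixed costs ÷ CM per unit = R$5,677,000 ÷ R$69.15 = 82,096.89, so 82,097 kits.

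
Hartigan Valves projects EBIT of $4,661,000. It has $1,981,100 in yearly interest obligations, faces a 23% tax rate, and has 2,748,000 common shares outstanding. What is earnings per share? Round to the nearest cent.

Pre-tax income = $4,661,000 − $1,981,100.00 = $2,679,900.00.
After tax at 23%: net income = $2,679,900.00 × 0.77 = $2,063,523.00.
Per share: $2,063,523.00 / 2,748,000 shares = $0.75.

$0.75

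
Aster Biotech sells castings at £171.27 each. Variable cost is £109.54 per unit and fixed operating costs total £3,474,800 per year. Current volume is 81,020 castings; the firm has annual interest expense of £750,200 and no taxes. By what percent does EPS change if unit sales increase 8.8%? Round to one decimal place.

Total contribution margin = 81,020 × £61.73 = £5,001,364.60.
Operating income = contribution − fixed costs = £5,001,364.60 − £3,474,800 = £1,526,564.60.
Interest = £750,200.00, so EBIT − I = £776,364.60.
DCL = total CM / (EBIT − I) = £5,001,364.60 / £776,364.60 = 6.4420.
%ΔEPS = DCL × %ΔSales = 6.4420 × +8.8% = +56.7%.

+56.7%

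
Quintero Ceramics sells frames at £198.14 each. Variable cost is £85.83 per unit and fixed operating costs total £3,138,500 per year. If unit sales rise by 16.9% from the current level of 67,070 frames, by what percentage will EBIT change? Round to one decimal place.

+29.0%

Contribution at this volume is 67,070 × £112.31 = £7,532,631.70.
EBIT = £7,532,631.70 − £3,138,500 = £4,394,131.70.
So DOL = total CM / EBIT = £7,532,631.70 / £4,394,131.70 = 1.7142.
Operating income changes by 1.7142 × +16.9% = +29.0%.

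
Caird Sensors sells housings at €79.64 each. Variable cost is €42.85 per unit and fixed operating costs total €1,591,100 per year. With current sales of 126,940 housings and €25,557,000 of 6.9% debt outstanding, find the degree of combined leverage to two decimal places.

3.55

At 126,940 units, contribution = 126,940 × €36.79 = €4,670,122.60.
Operating income = contribution − fixed costs = €4,670,122.60 − €1,591,100 = €3,079,022.60. Interest = €1,763,433.00, so EBIT − I = €1,315,589.60.
DCL = contribution ÷ (EBIT − I) = €4,670,122.60 ÷ €1,315,589.60 = 3.5498.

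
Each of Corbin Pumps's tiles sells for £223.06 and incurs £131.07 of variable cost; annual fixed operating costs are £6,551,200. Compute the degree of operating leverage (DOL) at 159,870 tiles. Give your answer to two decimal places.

1.80

At 159,870 units, contribution = 159,870 × £91.99 = £14,706,441.30.
Operating income = contribution − fixed costs = £14,706,441.30 − £6,551,200 = £8,155,241.30.
DOL = contribution ÷ EBIT = £14,706,441.30 ÷ £8,155,241.30 = 1.8033.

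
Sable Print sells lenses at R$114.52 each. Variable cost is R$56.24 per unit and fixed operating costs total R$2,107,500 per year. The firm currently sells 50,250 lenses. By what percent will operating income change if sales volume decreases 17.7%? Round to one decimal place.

-63.1%

Contribution at this volume is 50,250 × R$58.28 = R$2,928,570.00.
EBIT = R$2,928,570.00 − R$2,107,500 = R$821,070.00.
So DOL = total CM / EBIT = R$2,928,570.00 / R$821,070.00 = 3.5668.
So EBIT moves 3.5668 × (-17.7%) = -63.1%.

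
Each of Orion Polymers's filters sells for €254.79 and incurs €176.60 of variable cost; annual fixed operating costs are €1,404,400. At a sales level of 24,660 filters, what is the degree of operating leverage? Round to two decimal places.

Total contribution margin = 24,660 × €78.19 = €1,928,165.40.
Operating income = contribution − fixed costs = €1,928,165.40 − €1,404,400 = €523,765.40.
Degree of operating leverage = €1,928,165.40 / €523,765.40 = 3.6814.

3.68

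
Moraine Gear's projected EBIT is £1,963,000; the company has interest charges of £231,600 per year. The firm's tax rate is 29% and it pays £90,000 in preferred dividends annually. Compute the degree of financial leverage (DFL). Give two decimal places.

1.22

Interest = £231,600.00.
Pre-tax preferred-dividend burden = £90,000 ÷ (1 − 0.29) = £126,760.56.
DFL = EBIT ÷ [EBIT − I − D_p/(1−t)] = £1,963,000 ÷ [£1,963,000 − £231,600.00 − £126,760.56] = £1,963,000 ÷ £1,604,639.44 = 1.2233.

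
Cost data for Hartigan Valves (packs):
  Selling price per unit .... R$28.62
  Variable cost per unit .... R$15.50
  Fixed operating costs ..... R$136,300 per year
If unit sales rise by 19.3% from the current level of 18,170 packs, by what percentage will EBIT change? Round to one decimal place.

+45.1%

Total contribution margin = 18,170 × R$13.12 = R$238,390.40.
EBIT = R$238,390.40 − R$136,300 = R$102,090.40.
So DOL = total CM / EBIT = R$238,390.40 / R$102,090.40 = 2.3351.
Operating income changes by 2.3351 × +19.3% = +45.1%.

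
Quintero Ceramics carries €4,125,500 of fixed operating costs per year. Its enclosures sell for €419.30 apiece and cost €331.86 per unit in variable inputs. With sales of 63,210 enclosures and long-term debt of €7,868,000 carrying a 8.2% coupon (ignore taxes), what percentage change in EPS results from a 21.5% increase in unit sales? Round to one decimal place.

+157.1%

Contribution at this volume is 63,210 × €87.44 = €5,527,082.40.
Subtracting fixed costs: EBIT = €5,527,082.40 − €4,125,500 = €1,401,582.40.
Interest = €645,176.00, so EBIT − I = €756,406.40.
Degree of combined leverage = contribution ÷ (EBIT − I) = €5,527,082.40 ÷ €756,406.40 = 7.3070.
EPS therefore changes by 7.3070 × (+21.5%) = +157.1%.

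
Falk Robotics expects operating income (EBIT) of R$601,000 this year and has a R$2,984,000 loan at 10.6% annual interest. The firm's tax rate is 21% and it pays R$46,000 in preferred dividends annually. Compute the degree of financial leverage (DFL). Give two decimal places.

Annual interest charges come to R$316,304.00.
Preferred dividends grossed up pre-tax: R$46,000 / (1 − 0.21) = R$58,227.85.
DFL = EBIT ÷ [EBIT − I − D_p/(1−t)] = R$601,000 ÷ [R$601,000 − R$316,304.00 − R$58,227.85] = R$601,000 ÷ R$226,468.15 = 2.6538.

2.65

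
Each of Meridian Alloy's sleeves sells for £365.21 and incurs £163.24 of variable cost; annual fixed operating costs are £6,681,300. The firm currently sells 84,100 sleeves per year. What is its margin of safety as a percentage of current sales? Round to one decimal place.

60.7%

Each unit contributes £365.21 − £163.24 = £201.97. Break-even units = £6,681,300 ÷ £201.97 = 33,080.66; break-even revenue = 33,080.66 × £365.21 = £12,081,386.21.
Current sales = 84,100 × £365.21 = £30,714,161.00.
Margin of safety = (£30,714,161.00 − £12,081,386.21) ÷ £30,714,161.00 = 60.7%.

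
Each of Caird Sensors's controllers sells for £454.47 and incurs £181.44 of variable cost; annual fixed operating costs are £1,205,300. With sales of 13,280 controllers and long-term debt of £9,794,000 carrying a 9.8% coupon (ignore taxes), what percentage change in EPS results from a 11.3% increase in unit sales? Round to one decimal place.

Total contribution margin = 13,280 × £273.03 = £3,625,838.40.
Subtracting fixed costs: EBIT = £3,625,838.40 − £1,205,300 = £2,420,538.40.
After interest of £959,812.00, pre-tax earnings = £1,460,726.40.
DCL = total CM / (EBIT − I) = £3,625,838.40 / £1,460,726.40 = 2.4822.
%ΔEPS = DCL × %ΔSales = 2.4822 × +11.3% = +28.0%.

+28.0%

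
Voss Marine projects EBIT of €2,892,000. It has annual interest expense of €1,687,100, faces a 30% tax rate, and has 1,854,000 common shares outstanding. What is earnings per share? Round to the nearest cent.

€0.45

Interest = €1,687,100.00, so EBT = €2,892,000 − €1,687,100.00 = €1,204,900.00.
Net income = €1,204,900.00 × (1 − 0.30) = €843,430.00.
EPS = €843,430.00 ÷ 1,854,000 = €0.45.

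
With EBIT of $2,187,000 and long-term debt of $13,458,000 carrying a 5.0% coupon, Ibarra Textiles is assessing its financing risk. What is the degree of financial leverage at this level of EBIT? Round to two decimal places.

Interest = $672,900.00.
Degree of financial leverage = EBIT / (EBIT − interest) = $2,187,000 / $1,514,100.00 = 1.4444.

1.44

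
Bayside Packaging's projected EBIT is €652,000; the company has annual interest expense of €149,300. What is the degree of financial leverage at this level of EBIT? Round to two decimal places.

Interest = €149,300.00.
DFL = EBIT ÷ (EBIT − I) = €652,000 ÷ (€652,000 − €149,300.00) = €652,000 ÷ €502,700.00 = 1.2970.

1.30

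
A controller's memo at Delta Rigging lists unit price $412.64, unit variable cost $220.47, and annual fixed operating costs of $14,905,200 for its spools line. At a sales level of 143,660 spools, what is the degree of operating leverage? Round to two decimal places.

2.17

Contribution at this volume is 143,660 × $192.17 = $27,607,142.20.
EBIT = $27,607,142.20 − $14,905,200 = $12,701,942.20.
DOL = contribution ÷ EBIT = $27,607,142.20 ÷ $12,701,942.20 = 2.1735.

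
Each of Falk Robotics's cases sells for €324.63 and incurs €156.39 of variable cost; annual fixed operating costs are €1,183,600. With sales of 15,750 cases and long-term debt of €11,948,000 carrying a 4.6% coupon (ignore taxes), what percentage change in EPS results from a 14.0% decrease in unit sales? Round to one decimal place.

-40.5%

At 15,750 units, contribution = 15,750 × €168.24 = €2,649,780.00.
Subtracting fixed costs: EBIT = €2,649,780.00 − €1,183,600 = €1,466,180.00.
Interest = €549,608.00, so EBIT − I = €916,572.00.
Degree of combined leverage = contribution ÷ (EBIT − I) = €2,649,780.00 ÷ €916,572.00 = 2.8910.
EPS therefore changes by 2.8910 × (-14.0%) = -40.5%.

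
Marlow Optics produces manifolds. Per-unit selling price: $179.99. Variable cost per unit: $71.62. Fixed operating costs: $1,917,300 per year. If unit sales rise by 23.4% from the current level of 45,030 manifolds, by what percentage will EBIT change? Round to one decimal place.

+38.5%

Contribution at this volume is 45,030 × $108.37 = $4,879,901.10.
Subtracting fixed costs: EBIT = $4,879,901.10 − $1,917,300 = $2,962,601.10.
So DOL = total CM / EBIT = $4,879,901.10 / $2,962,601.10 = 1.6472.
So EBIT moves 1.6472 × (+23.4%) = +38.5%.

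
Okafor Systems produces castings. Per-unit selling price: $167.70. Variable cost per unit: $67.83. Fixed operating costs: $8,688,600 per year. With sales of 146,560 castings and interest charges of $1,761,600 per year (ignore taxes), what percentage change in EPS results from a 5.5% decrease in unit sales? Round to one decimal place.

-19.2%

Contribution at this volume is 146,560 × $99.87 = $14,636,947.20.
Subtracting fixed costs: EBIT = $14,636,947.20 − $8,688,600 = $5,948,347.20.
Interest = $1,761,600.00, so EBIT − I = $4,186,747.20.
DCL = total CM / (EBIT − I) = $14,636,947.20 / $4,186,747.20 = 3.4960.
%ΔEPS = DCL × %ΔSales = 3.4960 × -5.5% = -19.2%.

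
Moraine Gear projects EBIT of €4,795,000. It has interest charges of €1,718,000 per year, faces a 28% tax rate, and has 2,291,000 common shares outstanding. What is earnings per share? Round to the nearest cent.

Interest = €1,718,000.00, so EBT = €4,795,000 − €1,718,000.00 = €3,077,000.00.
Net income = €3,077,000.00 × (1 − 0.28) = €2,215,440.00.
Per share: €2,215,440.00 / 2,291,000 shares = €0.97.

€0.97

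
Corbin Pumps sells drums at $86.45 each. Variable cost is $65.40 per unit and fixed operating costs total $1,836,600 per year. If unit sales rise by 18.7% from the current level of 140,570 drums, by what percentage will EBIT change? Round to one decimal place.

+49.3%

Total contribution margin = 140,570 × $21.05 = $2,958,998.50.
Operating income = contribution − fixed costs = $2,958,998.50 − $1,836,600 = $1,122,398.50.
So DOL = total CM / EBIT = $2,958,998.50 / $1,122,398.50 = 2.6363.
So EBIT moves 2.6363 × (+18.7%) = +49.3%.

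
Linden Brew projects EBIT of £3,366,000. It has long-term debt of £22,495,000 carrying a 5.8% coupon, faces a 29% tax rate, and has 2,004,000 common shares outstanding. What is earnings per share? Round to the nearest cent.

Interest = £1,304,710.00, so EBT = £3,366,000 − £1,304,710.00 = £2,061,290.00.
Net income = £2,061,290.00 × (1 − 0.29) = £1,463,515.90.
EPS = £1,463,515.90 ÷ 2,004,000 = £0.73.

£0.73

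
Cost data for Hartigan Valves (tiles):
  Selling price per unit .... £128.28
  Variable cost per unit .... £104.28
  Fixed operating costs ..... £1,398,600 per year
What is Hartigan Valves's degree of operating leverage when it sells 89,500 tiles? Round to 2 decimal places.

At 89,500 units, contribution = 89,500 × £24.00 = £2,148,000.00.
EBIT = £2,148,000.00 − £1,398,600 = £749,400.00.
Degree of operating leverage = £2,148,000.00 / £749,400.00 = 2.8663.

2.87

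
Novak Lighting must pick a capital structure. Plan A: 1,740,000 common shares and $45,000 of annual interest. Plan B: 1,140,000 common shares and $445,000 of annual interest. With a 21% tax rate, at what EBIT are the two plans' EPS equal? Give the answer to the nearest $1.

At indifference, (EBIT − 45,000)(1 − t)/1,740,000 = (EBIT − 445,000)(1 − t)/1,140,000.
The (1 − t) factor cancels: (EBIT − 45,000) × 1,140,000 = (EBIT − 445,000) × 1,740,000.
EBIT × (1,740,000 − 1,140,000) = 445,000 × 1,740,000 − 45,000 × 1,140,000 = 723,000,000,000, so EBIT = 723,000,000,000 ÷ 600,000 = 1,205,000.00.

$1,205,000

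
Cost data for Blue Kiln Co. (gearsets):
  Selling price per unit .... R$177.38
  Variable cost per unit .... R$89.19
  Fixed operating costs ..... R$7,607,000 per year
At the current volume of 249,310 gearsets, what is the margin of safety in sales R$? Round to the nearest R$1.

Each unit contributes R$177.38 − R$89.19 = R$88.19. Break-even units = R$7,607,000 ÷ R$88.19 = 86,256.95; break-even revenue = 86,256.95 × R$177.38 = R$15,300,256.95.
Actual sales revenue = 249,310 × R$177.38 = R$44,222,607.80.
Margin of safety = R$44,222,607.80 − R$15,300,256.95 = R$28,922,351.

R$28,922,351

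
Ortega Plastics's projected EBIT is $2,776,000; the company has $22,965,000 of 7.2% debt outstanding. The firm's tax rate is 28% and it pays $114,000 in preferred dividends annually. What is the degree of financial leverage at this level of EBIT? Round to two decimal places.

2.88

Annual interest charges come to $1,653,480.00.
Pre-tax preferred-dividend burden = $114,000 ÷ (1 − 0.28) = $158,333.33.
DFL = EBIT ÷ [EBIT − I − D_p/(1−t)] = $2,776,000 ÷ [$2,776,000 − $1,653,480.00 − $158,333.33] = $2,776,000 ÷ $964,186.67 = 2.8791.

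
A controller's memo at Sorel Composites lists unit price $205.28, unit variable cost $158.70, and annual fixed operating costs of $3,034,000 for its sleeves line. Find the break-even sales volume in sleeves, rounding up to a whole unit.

Unit CM = price − variable cost = $205.28 − $158.70 = $46.58.
Units to break even: $3,034,000 ÷ $46.58 = 65,135.25, rounded up to 65,136.

65,136 sleeves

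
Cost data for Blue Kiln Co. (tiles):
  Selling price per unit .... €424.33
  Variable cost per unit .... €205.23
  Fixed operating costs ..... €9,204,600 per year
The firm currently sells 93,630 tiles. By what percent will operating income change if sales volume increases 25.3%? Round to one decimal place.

+45.9%

Total contribution margin = 93,630 × €219.10 = €20,514,333.00.
Subtracting fixed costs: EBIT = €20,514,333.00 − €9,204,600 = €11,309,733.00.
Degree of operating leverage = €20,514,333.00 / €11,309,733.00 = 1.8139.
So EBIT moves 1.8139 × (+25.3%) = +45.9%.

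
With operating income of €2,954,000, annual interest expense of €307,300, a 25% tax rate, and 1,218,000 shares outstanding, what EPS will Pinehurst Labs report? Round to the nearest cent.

€1.63

Pre-tax income = €2,954,000 − €307,300.00 = €2,646,700.00.
Net income = €2,646,700.00 × (1 − 0.25) = €1,985,025.00.
EPS = €1,985,025.00 ÷ 1,218,000 = €1.63.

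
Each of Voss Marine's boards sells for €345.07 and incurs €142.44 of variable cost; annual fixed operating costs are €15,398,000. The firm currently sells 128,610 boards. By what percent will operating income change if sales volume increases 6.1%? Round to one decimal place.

At 128,610 units, contribution = 128,610 × €202.63 = €26,060,244.30.
EBIT = €26,060,244.30 − €15,398,000 = €10,662,244.30.
So DOL = total CM / EBIT = €26,060,244.30 / €10,662,244.30 = 2.4442.
%ΔEBIT = DOL × %ΔSales = 2.4442 × +6.1% = +14.9%.

+14.9%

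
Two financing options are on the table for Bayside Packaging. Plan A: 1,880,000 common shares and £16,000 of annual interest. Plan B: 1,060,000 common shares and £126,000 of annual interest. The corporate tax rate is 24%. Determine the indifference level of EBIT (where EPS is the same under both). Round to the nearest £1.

Set EPS_A = EPS_B: (EBIT − £16,000)(1 − 0.24) ÷ 1,880,000 = (EBIT − £126,000)(1 − 0.24) ÷ 1,060,000.
Cancelling (1 − t) and cross-multiplying: 1,060,000·(EBIT − 16,000) = 1,880,000·(EBIT − 126,000).
Solving, EBIT = (126,000·1,880,000 − 16,000·1,060,000) / (1,880,000 − 1,060,000) = 219,920,000,000 / 820,000 = 268,195.12.

£268,195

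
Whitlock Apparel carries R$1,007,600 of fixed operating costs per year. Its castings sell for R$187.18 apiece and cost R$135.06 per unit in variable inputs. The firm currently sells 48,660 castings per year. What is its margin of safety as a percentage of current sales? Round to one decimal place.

Contribution margin per unit = R$187.18 − R$135.06 = R$52.12. Break-even units = R$1,007,600 ÷ R$52.12 = 19,332.31; break-even revenue = 19,332.31 × R$187.18 = R$3,618,621.80.
Current sales = 48,660 × R$187.18 = R$9,108,178.80.
Margin of safety = (R$9,108,178.80 − R$3,618,621.80) ÷ R$9,108,178.80 = 60.3%.

60.3%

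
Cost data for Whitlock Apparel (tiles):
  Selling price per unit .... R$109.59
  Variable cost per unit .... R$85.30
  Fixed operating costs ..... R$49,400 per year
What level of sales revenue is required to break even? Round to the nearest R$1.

R$222,880

CM per unit = R$109.59 − R$85.30 = R$24.29; CM ratio = R$24.29 / R$109.59 = 0.2216.
Break-even revenue = fixed costs × price ÷ CM = R$49,400 × R$109.59 ÷ R$24.29 = R$222,880.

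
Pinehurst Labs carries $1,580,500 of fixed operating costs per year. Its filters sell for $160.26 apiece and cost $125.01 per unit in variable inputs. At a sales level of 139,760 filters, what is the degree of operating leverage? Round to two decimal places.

At 139,760 units, contribution = 139,760 × $35.25 = $4,926,540.00.
Operating income = contribution − fixed costs = $4,926,540.00 − $1,580,500 = $3,346,040.00.
So DOL = total CM / EBIT = $4,926,540.00 / $3,346,040.00 = 1.4723.

1.47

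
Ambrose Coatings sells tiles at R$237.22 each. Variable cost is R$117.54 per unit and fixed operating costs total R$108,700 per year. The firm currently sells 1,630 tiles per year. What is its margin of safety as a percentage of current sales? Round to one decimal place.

Contribution margin per unit = R$237.22 − R$117.54 = R$119.68. Break-even units = R$108,700 ÷ R$119.68 = 908.26; break-even revenue = 908.26 × R$237.22 = R$215,456.33.
Actual sales revenue = 1,630 × R$237.22 = R$386,668.60.
Margin of safety = (R$386,668.60 − R$215,456.33) ÷ R$386,668.60 = 44.3%.

44.3%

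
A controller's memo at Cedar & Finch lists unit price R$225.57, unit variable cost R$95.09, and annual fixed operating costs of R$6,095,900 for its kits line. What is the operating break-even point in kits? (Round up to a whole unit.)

46,720 kits

Contribution margin per unit = R$225.57 − R$95.09 = R$130.48.
Break-even Q = R$6,095,900 / R$130.48 = 46,719.04 → 46,720 kits.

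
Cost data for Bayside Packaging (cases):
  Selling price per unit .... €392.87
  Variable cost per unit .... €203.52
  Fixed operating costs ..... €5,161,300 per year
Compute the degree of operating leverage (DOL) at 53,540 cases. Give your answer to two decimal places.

Contribution at this volume is 53,540 × €189.35 = €10,137,799.00.
EBIT = €10,137,799.00 − €5,161,300 = €4,976,499.00.
So DOL = total CM / EBIT = €10,137,799.00 / €4,976,499.00 = 2.0371.

2.04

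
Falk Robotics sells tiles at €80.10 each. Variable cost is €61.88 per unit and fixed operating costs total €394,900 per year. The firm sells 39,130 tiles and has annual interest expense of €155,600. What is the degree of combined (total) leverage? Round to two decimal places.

Total contribution margin = 39,130 × €18.22 = €712,948.60.
Operating income = contribution − fixed costs = €712,948.60 − €394,900 = €318,048.60. Interest = €155,600.00, so EBIT − I = €162,448.60.
DCL = contribution ÷ (EBIT − I) = €712,948.60 ÷ €162,448.60 = 4.3888.

4.39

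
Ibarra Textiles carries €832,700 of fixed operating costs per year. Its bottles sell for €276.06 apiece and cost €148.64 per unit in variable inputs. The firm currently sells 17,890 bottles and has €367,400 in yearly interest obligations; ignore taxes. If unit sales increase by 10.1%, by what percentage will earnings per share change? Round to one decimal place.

Total contribution margin = 17,890 × €127.42 = €2,279,543.80.
EBIT = €2,279,543.80 − €832,700 = €1,446,843.80.
Interest = €367,400.00, so EBIT − I = €1,079,443.80.
DCL = total CM / (EBIT − I) = €2,279,543.80 / €1,079,443.80 = 2.1118.
%ΔEPS = DCL × %ΔSales = 2.1118 × +10.1% = +21.3%.

+21.3%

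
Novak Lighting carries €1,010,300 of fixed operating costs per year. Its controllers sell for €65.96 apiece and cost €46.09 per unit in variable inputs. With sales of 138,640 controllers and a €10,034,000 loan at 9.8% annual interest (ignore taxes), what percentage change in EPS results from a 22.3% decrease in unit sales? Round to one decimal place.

At 138,640 units, contribution = 138,640 × €19.87 = €2,754,776.80.
Subtracting fixed costs: EBIT = €2,754,776.80 − €1,010,300 = €1,744,476.80.
Interest = €983,332.00, so EBIT − I = €761,144.80.
DCL = total CM / (EBIT − I) = €2,754,776.80 / €761,144.80 = 3.6193.
%ΔEPS = DCL × %ΔSales = 3.6193 × -22.3% = -80.7%.

-80.7%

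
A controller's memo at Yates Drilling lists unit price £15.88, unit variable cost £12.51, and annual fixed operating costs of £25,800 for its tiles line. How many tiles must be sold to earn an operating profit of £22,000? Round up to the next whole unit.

14,184 tiles

Each unit contributes £15.88 − £12.51 = £3.37.
Units = (FC + target) / CM = (£25,800 + £22,000) / £3.37 = 14,183.98, so 14,184 tiles.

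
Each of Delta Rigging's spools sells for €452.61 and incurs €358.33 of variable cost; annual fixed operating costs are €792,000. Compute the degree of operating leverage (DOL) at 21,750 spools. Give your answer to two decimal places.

1.63

Contribution at this volume is 21,750 × €94.28 = €2,050,590.00.
EBIT = €2,050,590.00 − €792,000 = €1,258,590.00.
Degree of operating leverage = €2,050,590.00 / €1,258,590.00 = 1.6293.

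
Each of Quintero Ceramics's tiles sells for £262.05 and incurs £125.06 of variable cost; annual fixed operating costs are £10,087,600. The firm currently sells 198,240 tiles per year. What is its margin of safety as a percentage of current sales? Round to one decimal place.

Unit CM = price − variable cost = £262.05 − £125.06 = £136.99. Break-even units = £10,087,600 ÷ £136.99 = 73,637.49; break-even revenue = 73,637.49 × £262.05 = £19,296,704.72.
Actual sales revenue = 198,240 × £262.05 = £51,948,792.00.
Margin of safety = (£51,948,792.00 − £19,296,704.72) ÷ £51,948,792.00 = 62.9%.

62.9%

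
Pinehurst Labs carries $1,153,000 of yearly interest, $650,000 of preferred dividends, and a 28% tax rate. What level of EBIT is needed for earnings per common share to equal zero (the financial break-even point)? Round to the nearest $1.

$2,055,778

Preferred dividends are paid after tax, so their pre-tax equivalent is $650,000 ÷ (1 − 0.28) = $902,777.78.
Financial break-even EBIT = interest + D_p ÷ (1 − t) = $1,153,000 + $902,777.78 = $2,055,777.78.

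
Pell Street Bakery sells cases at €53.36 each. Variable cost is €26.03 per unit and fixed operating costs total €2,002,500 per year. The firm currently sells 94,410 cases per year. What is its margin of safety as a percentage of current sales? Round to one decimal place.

22.4%

Unit CM = price − variable cost = €53.36 − €26.03 = €27.33. Break-even units = €2,002,500 ÷ €27.33 = 73,271.13; break-even revenue = 73,271.13 × €53.36 = €3,909,747.53.
Actual sales revenue = 94,410 × €53.36 = €5,037,717.60.
Margin of safety = (€5,037,717.60 − €3,909,747.53) ÷ €5,037,717.60 = 22.4%.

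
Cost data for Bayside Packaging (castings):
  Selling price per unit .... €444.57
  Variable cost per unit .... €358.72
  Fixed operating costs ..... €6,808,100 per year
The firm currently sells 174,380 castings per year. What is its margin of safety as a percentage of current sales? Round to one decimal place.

Each unit contributes €444.57 − €358.72 = €85.85. Break-even units = €6,808,100 ÷ €85.85 = 79,302.27; break-even revenue = 79,302.27 × €444.57 = €35,255,410.80.
Actual sales revenue = 174,380 × €444.57 = €77,524,116.60.
Margin of safety = (€77,524,116.60 − €35,255,410.80) ÷ €77,524,116.60 = 54.5%.

54.5%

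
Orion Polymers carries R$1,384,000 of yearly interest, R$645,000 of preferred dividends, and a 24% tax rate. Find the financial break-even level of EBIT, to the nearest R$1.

R$2,232,684

Preferred dividends are paid after tax, so their pre-tax equivalent is R$645,000 ÷ (1 − 0.24) = R$848,684.21.
Financial break-even EBIT = interest + D_p ÷ (1 − t) = R$1,384,000 + R$848,684.21 = R$2,232,684.21.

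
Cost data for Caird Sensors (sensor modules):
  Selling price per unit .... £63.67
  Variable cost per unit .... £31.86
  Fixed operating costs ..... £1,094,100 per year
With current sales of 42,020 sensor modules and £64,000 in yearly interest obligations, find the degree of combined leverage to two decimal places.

Total contribution margin = 42,020 × £31.81 = £1,336,656.20.
Operating income = contribution − fixed costs = £1,336,656.20 − £1,094,100 = £242,556.20. Interest = £64,000.00, so EBIT − I = £178,556.20.
DCL = contribution ÷ (EBIT − I) = £1,336,656.20 ÷ £178,556.20 = 7.4859.

7.49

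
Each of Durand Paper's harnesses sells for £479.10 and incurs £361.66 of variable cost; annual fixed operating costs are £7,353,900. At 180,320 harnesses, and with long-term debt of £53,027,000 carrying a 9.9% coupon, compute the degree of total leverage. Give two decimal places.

2.47

Contribution at this volume is 180,320 × £117.44 = £21,176,780.80.
Operating income = contribution − fixed costs = £21,176,780.80 − £7,353,900 = £13,822,880.80. Interest = £5,249,673.00.
DOL = £21,176,780.80 ÷ £13,822,880.80 = 1.5320; DFL = £13,822,880.80 ÷ £8,573,207.80 = 1.6123.
DCL = DOL × DFL = 1.5320 × 1.6123 = 2.4700.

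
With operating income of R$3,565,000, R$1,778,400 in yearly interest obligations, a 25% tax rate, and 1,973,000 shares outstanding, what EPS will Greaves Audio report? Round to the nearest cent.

Pre-tax income = R$3,565,000 − R$1,778,400.00 = R$1,786,600.00.
Net income = R$1,786,600.00 × (1 − 0.25) = R$1,339,950.00.
EPS = R$1,339,950.00 ÷ 1,973,000 = R$0.68.

R$0.68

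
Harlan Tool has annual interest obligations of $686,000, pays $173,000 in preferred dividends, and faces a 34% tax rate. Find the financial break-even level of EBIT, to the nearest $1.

$948,121

Grossing the preferred dividend up to pre-tax terms: $173,000 / (1 − 0.34) = $262,121.21.
Financial break-even EBIT = interest + D_p ÷ (1 − t) = $686,000 + $262,121.21 = $948,121.21.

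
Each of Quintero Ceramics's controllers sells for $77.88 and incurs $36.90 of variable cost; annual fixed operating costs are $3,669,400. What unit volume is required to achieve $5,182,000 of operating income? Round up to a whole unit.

215,994 controllers

Unit CM = price − variable cost = $77.88 − $36.90 = $40.98.
Need Q such that Q × $40.98 − $3,669,400 = $5,182,000, i.e. Q = $8,851,400 / $40.98 = 215,993.17 → 215,994.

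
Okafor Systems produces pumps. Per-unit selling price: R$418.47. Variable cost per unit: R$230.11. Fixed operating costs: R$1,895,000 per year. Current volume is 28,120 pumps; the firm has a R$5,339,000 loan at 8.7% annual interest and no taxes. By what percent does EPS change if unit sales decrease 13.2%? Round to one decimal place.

Contribution at this volume is 28,120 × R$188.36 = R$5,296,683.20.
Subtracting fixed costs: EBIT = R$5,296,683.20 − R$1,895,000 = R$3,401,683.20.
After interest of R$464,493.00, pre-tax earnings = R$2,937,190.20.
Degree of combined leverage = contribution ÷ (EBIT − I) = R$5,296,683.20 ÷ R$2,937,190.20 = 1.8033.
EPS therefore changes by 1.8033 × (-13.2%) = -23.8%.

-23.8%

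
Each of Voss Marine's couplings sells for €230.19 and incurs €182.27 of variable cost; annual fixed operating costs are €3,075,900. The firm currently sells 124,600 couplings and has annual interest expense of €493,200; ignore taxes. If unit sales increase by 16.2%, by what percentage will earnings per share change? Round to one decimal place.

Total contribution margin = 124,600 × €47.92 = €5,970,832.00.
Subtracting fixed costs: EBIT = €5,970,832.00 − €3,075,900 = €2,894,932.00.
Interest = €493,200.00, so EBIT − I = €2,401,732.00.
DCL = total CM / (EBIT − I) = €5,970,832.00 / €2,401,732.00 = 2.4861.
%ΔEPS = DCL × %ΔSales = 2.4861 × +16.2% = +40.3%.

+40.3%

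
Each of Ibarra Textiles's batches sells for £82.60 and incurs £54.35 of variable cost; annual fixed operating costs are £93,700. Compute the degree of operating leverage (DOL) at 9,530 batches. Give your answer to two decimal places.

Contribution at this volume is 9,530 × £28.25 = £269,222.50.
EBIT = £269,222.50 − £93,700 = £175,522.50.
DOL = contribution ÷ EBIT = £269,222.50 ÷ £175,522.50 = 1.5338.

1.53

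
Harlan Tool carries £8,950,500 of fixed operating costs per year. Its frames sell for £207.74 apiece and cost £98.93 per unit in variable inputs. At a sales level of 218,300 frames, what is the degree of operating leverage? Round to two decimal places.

Total contribution margin = 218,300 × £108.81 = £23,753,223.00.
Subtracting fixed costs: EBIT = £23,753,223.00 − £8,950,500 = £14,802,723.00.
So DOL = total CM / EBIT = £23,753,223.00 / £14,802,723.00 = 1.6047.

1.60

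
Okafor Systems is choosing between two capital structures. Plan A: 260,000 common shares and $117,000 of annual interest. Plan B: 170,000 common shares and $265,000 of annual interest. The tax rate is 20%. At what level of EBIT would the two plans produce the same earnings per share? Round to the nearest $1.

$544,556

At indifference, (EBIT − 117,000)(1 − t)/260,000 = (EBIT − 265,000)(1 − t)/170,000.
Cancelling (1 − t) and cross-multiplying: 170,000·(EBIT − 117,000) = 260,000·(EBIT − 265,000).
EBIT × (260,000 − 170,000) = 265,000 × 260,000 − 117,000 × 170,000 = 49,010,000,000, so EBIT = 49,010,000,000 ÷ 90,000 = 544,555.56.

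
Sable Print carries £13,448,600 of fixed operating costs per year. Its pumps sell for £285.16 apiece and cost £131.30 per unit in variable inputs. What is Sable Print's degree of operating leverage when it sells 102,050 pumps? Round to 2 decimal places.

6.97

Contribution at this volume is 102,050 × £153.86 = £15,701,413.00.
Operating income = contribution − fixed costs = £15,701,413.00 − £13,448,600 = £2,252,813.00.
So DOL = total CM / EBIT = £15,701,413.00 / £2,252,813.00 = 6.9697.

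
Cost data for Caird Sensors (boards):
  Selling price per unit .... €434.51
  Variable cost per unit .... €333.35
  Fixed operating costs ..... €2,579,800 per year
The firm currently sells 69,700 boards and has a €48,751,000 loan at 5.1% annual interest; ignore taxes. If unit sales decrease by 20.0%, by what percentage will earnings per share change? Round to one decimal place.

-71.1%

Total contribution margin = 69,700 × €101.16 = €7,050,852.00.
EBIT = €7,050,852.00 − €2,579,800 = €4,471,052.00.
After interest of €2,486,301.00, pre-tax earnings = €1,984,751.00.
Degree of combined leverage = contribution ÷ (EBIT − I) = €7,050,852.00 ÷ €1,984,751.00 = 3.5525.
%ΔEPS = DCL × %ΔSales = 3.5525 × -20.0% = -71.1%.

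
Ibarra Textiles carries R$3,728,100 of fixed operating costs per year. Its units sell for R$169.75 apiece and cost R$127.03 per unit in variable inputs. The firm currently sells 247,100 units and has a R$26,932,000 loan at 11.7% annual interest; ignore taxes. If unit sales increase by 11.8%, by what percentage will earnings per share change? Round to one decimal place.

Contribution at this volume is 247,100 × R$42.72 = R$10,556,112.00.
Subtracting fixed costs: EBIT = R$10,556,112.00 − R$3,728,100 = R$6,828,012.00.
After interest of R$3,151,044.00, pre-tax earnings = R$3,676,968.00.
Degree of combined leverage = contribution ÷ (EBIT − I) = R$10,556,112.00 ÷ R$3,676,968.00 = 2.8709.
EPS therefore changes by 2.8709 × (+11.8%) = +33.9%.

+33.9%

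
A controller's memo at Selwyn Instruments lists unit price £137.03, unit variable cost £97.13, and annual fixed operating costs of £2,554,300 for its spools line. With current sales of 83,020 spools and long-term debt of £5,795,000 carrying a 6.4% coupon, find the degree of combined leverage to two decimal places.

Contribution at this volume is 83,020 × £39.90 = £3,312,498.00.
Subtracting fixed costs: EBIT = £3,312,498.00 − £2,554,300 = £758,198.00. Interest = £370,880.00, so EBIT − I = £387,318.00.
Degree of total leverage = total CM / (EBIT − interest) = £3,312,498.00 / £387,318.00 = 8.5524.

8.55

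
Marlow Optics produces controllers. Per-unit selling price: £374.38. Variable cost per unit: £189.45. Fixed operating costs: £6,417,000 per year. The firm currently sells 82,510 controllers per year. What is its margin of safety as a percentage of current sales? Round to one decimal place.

Unit CM = price − variable cost = £374.38 − £189.45 = £184.93. Break-even units = £6,417,000 ÷ £184.93 = 34,699.62; break-even revenue = 34,699.62 × £374.38 = £12,990,842.26.
Current sales = 82,510 × £374.38 = £30,890,093.80.
Margin of safety = (£30,890,093.80 − £12,990,842.26) ÷ £30,890,093.80 = 57.9%.

57.9%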